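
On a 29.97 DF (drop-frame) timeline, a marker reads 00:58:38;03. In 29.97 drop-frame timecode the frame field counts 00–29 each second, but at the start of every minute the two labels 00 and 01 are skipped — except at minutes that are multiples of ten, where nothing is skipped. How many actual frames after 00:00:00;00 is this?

105437

As if non-drop at 30 labels/s: (0 × 3600 + 58 × 60 + 38) × 30 + 3 = 105543.
Minute boundaries passed: 58; those not divisible by 10: 58 − 5 = 53; dropped labels = 2 × 53 = 106.
Actual frame index = 105543 − 106 = 105437.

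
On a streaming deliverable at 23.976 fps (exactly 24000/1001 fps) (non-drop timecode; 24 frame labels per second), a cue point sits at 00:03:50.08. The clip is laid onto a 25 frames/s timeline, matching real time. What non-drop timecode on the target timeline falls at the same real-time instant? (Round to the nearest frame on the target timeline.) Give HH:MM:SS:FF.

Source frame index: (0×3600 + 3×60 + 50) × 24 + 8 = 5528.
Real time: 5528 / (24000/1001) = 691691/3000 s.
Target frame: (691691/3000) × (25) = 691691/120 ≈ 5764.092 → 5764.
At 25 labels/s: frame 5764 → 00:03:50:14.

00:03:50:14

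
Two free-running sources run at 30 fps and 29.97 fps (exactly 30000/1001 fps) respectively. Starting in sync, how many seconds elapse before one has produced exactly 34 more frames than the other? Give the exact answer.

The gap grows by |30000/1001 − 30| = 30/1001 frames per second.
Time for a 34-frame gap: 34 ÷ (30/1001) = 17017/15 s.

17017/15 seconds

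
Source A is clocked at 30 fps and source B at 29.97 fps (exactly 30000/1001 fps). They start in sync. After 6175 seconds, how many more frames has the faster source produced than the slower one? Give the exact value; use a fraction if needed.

14250/77 frames

A emits 30 × 6175 = 185250 frames; B emits 30000/1001 × 6175 = 14250000/77.
Difference = 14250/77 frames (≈ 185.0649); B is behind A.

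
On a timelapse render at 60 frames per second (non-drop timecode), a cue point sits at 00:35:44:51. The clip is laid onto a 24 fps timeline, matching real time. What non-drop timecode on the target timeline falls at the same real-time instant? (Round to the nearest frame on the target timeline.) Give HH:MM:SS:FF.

Source frame index: (0×3600 + 35×60 + 44) × 60 + 51 = 128691.
Real time: 128691 / (60) = 42897/20 s.
Target frame: (42897/20) × (24) = 257382/5 ≈ 51476.400 → 51476.
At 24 labels/s: frame 51476 → 00:35:44:20.

00:35:44:20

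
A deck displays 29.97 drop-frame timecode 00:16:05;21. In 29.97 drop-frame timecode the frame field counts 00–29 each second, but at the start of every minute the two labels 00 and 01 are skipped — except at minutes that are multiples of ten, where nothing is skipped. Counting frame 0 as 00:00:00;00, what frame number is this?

Complete 10-minute blocks: 1, each 17982 frames → 17982.
Remaining 6 whole minutes in the current block: 1800 + 5 × 1798 = 10790 frames.
Within the current minute: 5 × 30 + 21 − 2 = 169 (labels ;00/;01 skipped at this minute). Total = 17982 + 10790 + 169 = 28941.

28941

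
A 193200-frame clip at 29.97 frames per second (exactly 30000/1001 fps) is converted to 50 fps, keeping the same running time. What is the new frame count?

Target frames = source frames × (target rate / source rate) = 193200 × (50)/(30000/1001) = 193200 × 1001/600 = 322322.

322322 frames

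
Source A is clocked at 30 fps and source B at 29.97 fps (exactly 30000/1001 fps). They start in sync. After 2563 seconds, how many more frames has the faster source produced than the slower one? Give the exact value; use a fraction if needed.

A emits 30 × 2563 = 76890 frames; B emits 30000/1001 × 2563 = 6990000/91.
Difference = 6990/91 frames (≈ 76.8132); B is behind A.

6990/91 frames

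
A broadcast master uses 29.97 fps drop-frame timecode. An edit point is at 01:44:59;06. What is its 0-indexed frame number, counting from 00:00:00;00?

188788

Complete 10-minute blocks: 10, each 17982 frames → 179820.
Remaining 4 whole minutes in the current block: 1800 + 3 × 1798 = 7194 frames.
Within the current minute: 59 × 30 + 6 − 2 = 1774 (labels ;00/;01 skipped at this minute). Total = 179820 + 7194 + 1774 = 188788.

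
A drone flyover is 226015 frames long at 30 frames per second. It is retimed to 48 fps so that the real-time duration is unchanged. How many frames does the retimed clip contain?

Target frames = source frames × (target rate / source rate) = 226015 × (48)/(30) = 226015 × 8/5 = 361624.

361624 frames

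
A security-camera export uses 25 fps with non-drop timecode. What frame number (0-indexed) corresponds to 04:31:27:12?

Total seconds to the label: (4 × 3600 + 31 × 60 + 27) = 16287.
Frame index = 16287 × 25 + 12 = 407187.

frame 407187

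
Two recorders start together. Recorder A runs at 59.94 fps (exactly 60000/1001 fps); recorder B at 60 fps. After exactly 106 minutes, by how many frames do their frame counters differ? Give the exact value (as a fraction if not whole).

106 min = 6360 s.
A emits 60000/1001 × 6360 = 381600000/1001 frames; B emits 60 × 6360 = 381600.
Difference = 381600/1001 frames (≈ 381.2188); B is ahead of A.

381600/1001 frames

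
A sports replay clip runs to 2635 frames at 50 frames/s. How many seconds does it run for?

Running time = 2635 / (50) = 52.7 s.

52.7 seconds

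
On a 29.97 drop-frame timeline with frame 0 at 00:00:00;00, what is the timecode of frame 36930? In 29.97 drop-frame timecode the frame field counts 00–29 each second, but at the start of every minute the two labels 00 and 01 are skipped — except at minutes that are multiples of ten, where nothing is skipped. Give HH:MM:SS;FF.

Ten DF minutes hold 17982 frames, so frame 36930 lies in block 2 (frames 35964–53945) with 966 frames into that block.
The block's first minute is 1800 frames and the rest 1798 each; 966 frames reaches minute 0, so 2 × 18 + 0 × 2 = 36 labels have been skipped so far.
Adding those back, label number 36930 + 36 = 36966 at 30 labels/s is 1232 s + 6 f = 0 h 20 min 32 s frame 6, i.e. 00:20:32;06.

00:20:32;06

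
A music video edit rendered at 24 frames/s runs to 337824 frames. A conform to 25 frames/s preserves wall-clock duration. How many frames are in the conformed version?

351900 frames

Target frames = source frames × (target rate / source rate) = 337824 × (25)/(24) = 337824 × 25/24 = 351900.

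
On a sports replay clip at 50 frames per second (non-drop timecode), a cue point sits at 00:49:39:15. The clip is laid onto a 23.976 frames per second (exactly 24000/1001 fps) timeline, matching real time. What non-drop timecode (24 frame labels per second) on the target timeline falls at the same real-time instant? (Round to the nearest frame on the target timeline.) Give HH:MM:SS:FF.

00:49:36:08

Source frame index: (0×3600 + 49×60 + 39) × 50 + 15 = 148965.
Real time: 148965 / (50) = 29793/10 s.
Target frame: (29793/10) × (24000/1001) = 71503200/1001 ≈ 71431.768 → 71432.
At 24 labels/s: frame 71432 → 00:49:36:08.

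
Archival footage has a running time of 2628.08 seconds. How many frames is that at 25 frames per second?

Frames = 2628.08 × 25 = 65702.

65702 frames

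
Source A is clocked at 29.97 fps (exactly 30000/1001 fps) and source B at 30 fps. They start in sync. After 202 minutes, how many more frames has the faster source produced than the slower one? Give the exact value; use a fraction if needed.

202 min = 12120 s.
A emits 30000/1001 × 12120 = 363600000/1001 frames; B emits 30 × 12120 = 363600.
Difference = 363600/1001 frames (≈ 363.2368); B is ahead of A.

363600/1001 frames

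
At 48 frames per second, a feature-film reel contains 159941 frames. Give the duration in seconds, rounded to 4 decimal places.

3332.1042 seconds

Running time = 159941 × 1/48 = 159941/48 s ≈ 3332.1042 s.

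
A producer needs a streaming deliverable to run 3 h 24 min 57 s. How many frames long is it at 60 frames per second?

3 h 24 min 57 s = 12297 s.
Frames = 12297 × 60 = 737820.

737820 frames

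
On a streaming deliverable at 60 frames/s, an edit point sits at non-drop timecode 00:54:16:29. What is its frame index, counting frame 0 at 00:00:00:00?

frame 195389

Total seconds to the label: (0 × 3600 + 54 × 60 + 16) = 3256.
Frame index = 3256 × 60 + 29 = 195389.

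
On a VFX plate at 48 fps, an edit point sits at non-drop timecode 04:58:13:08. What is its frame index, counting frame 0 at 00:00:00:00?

858872

Total seconds to the label: (4 × 3600 + 58 × 60 + 13) = 17893.
Frame index = 17893 × 48 + 8 = 858872.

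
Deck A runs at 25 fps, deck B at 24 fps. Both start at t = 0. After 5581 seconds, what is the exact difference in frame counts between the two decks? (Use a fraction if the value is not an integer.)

5581 frames

A emits 25 × 5581 = 139525 frames; B emits 24 × 5581 = 133944.
Difference = 5581 frames; B is behind A.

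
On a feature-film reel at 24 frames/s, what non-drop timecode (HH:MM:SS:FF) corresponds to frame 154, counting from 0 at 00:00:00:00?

154 ÷ 24 = 6 full seconds, remainder 10 frames.
6 s = 0 h 0 min 6 s.
Timecode: 00:00:06:10.

00:00:06:10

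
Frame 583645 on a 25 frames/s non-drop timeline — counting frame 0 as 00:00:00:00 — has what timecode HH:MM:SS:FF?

583645 ÷ 25 = 23345 full seconds, remainder 20 frames.
23345 s = 6 h 29 min 5 s.
Timecode: 06:29:05:20.

06:29:05:20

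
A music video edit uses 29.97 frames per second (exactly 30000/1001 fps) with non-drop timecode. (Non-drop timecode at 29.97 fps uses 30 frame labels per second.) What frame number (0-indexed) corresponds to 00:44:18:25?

79765

Total seconds to the label: (0 × 3600 + 44 × 60 + 18) = 2658.
Frame index = 2658 × 30 + 25 = 79765.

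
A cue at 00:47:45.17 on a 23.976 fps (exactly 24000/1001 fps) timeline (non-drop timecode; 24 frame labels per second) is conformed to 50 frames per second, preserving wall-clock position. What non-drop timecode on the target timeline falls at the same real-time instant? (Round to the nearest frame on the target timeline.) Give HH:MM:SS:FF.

Source frame index: (0×3600 + 47×60 + 45) × 24 + 17 = 68777.
Real time: 68777 / (24000/1001) = 68845777/24000 s.
Target frame: (68845777/24000) × (50) = 68845777/480 ≈ 143428.702 → 143429.
At 50 labels/s: frame 143429 → 00:47:48:29.

00:47:48:29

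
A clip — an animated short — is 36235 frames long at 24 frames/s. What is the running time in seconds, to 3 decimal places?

1509.792 seconds

Running time = 36235 × 1/24 = 36235/24 s ≈ 1509.792 s.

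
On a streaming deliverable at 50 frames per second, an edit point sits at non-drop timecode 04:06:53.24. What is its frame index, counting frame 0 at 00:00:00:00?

Total seconds to the label: (4 × 3600 + 6 × 60 + 53) = 14813.
Frame index = 14813 × 50 + 24 = 740674.

740674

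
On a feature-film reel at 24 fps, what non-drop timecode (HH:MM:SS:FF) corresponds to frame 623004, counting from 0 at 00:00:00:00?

07:12:38:12

623004 ÷ 24 = 25958 full seconds, remainder 12 frames.
25958 s = 7 h 12 min 38 s.
Timecode: 07:12:38:12.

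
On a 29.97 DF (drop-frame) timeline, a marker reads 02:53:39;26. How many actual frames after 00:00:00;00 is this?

312284

Complete 10-minute blocks: 17, each 17982 frames → 305694.
Remaining 3 whole minutes in the current block: 1800 + 2 × 1798 = 5396 frames.
Within the current minute: 39 × 30 + 26 − 2 = 1194 (labels ;00/;01 skipped at this minute). Total = 305694 + 5396 + 1194 = 312284.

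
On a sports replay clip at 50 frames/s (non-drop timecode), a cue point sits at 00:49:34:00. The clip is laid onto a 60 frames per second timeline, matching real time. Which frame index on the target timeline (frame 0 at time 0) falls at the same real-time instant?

frame 178440

Source frame index: (0×3600 + 49×60 + 34) × 50 + 0 = 148700.
Real time: 148700 / (50) = 2974 s.
Target frame: (2974) × (60) = 178440.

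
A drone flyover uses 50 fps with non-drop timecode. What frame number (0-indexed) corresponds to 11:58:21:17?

frame 2155067

Total seconds to the label: (11 × 3600 + 58 × 60 + 21) = 43101.
Frame index = 43101 × 50 + 17 = 2155067.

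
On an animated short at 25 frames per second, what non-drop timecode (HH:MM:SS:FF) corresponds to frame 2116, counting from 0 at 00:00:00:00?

2116 ÷ 25 = 84 full seconds, remainder 16 frames.
84 s = 0 h 1 min 24 s.
Timecode: 00:01:24:16.

00:01:24:16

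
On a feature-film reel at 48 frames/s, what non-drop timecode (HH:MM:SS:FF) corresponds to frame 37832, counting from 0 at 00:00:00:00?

37832 ÷ 48 = 788 full seconds, remainder 8 frames.
788 s = 0 h 13 min 8 s.
Timecode: 00:13:08:08.

00:13:08:08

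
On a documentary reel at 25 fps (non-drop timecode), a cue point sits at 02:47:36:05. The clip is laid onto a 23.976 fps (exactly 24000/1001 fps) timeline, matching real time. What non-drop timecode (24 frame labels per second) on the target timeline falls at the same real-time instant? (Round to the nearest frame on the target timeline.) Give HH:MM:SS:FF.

02:47:26:04

Source frame index: (2×3600 + 47×60 + 36) × 25 + 5 = 251405.
Real time: 251405 / (25) = 50281/5 s.
Target frame: (50281/5) × (24000/1001) = 3134400/13 ≈ 241107.692 → 241108.
At 24 labels/s: frame 241108 → 02:47:26:04.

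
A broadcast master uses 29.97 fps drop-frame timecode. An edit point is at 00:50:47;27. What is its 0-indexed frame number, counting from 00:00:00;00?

As if non-drop at 30 labels/s: (0 × 3600 + 50 × 60 + 47) × 30 + 27 = 91437.
Minute boundaries passed: 50; those not divisible by 10: 50 − 5 = 45; dropped labels = 2 × 45 = 90.
Actual frame index = 91437 − 90 = 91347.

91347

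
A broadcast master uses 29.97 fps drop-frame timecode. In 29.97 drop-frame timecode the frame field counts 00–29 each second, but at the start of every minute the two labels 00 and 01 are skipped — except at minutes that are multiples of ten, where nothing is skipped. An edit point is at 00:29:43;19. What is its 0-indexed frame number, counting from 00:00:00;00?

53455

As if non-drop at 30 labels/s: (0 × 3600 + 29 × 60 + 43) × 30 + 19 = 53509.
Minute boundaries passed: 29; those not divisible by 10: 29 − 2 = 27; dropped labels = 2 × 27 = 54.
Actual frame index = 53509 − 54 = 53455.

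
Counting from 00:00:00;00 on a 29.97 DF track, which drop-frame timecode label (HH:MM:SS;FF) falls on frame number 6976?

00:03:52;22

Ten DF minutes hold 17982 frames, so frame 6976 lies in block 0 (frames 0–17981) with 6976 frames into that block.
The block's first minute is 1800 frames and the rest 1798 each; 6976 frames reaches minute 3, so 0 × 18 + 3 × 2 = 6 labels have been skipped so far.
Adding those back, label number 6976 + 6 = 6982 at 30 labels/s is 232 s + 22 f = 0 h 3 min 52 s frame 22, i.e. 00:03:52;22.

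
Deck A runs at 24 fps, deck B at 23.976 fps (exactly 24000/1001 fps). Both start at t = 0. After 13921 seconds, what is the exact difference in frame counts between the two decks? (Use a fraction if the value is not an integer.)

334104/1001 frames

A emits 24 × 13921 = 334104 frames; B emits 24000/1001 × 13921 = 334104000/1001.
Difference = 334104/1001 frames (≈ 333.7702); B is behind A.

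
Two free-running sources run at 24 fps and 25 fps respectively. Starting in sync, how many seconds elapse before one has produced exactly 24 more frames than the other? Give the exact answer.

The gap grows by |25 − 24| = 1 frame per second.
Time for a 24-frame gap: 24 ÷ (1) = 24 s.

24 seconds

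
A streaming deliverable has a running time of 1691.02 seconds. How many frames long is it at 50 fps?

84551 frames

Frames = 1691.02 × 50 = 84551.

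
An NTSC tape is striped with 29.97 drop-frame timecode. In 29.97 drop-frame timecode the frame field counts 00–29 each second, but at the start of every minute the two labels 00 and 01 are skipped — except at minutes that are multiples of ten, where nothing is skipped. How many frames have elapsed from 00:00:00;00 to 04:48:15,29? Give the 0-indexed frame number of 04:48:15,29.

Complete 10-minute blocks: 28, each 17982 frames → 503496.
Remaining 8 whole minutes in the current block: 1800 + 7 × 1798 = 14386 frames.
Within the current minute: 15 × 30 + 29 − 2 = 477 (labels ;00/;01 skipped at this minute). Total = 503496 + 14386 + 477 = 518359.

518359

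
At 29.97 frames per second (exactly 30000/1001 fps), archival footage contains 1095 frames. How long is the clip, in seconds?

36.5365 seconds

Running time = 1095 / (30000/1001) = 36.5365 s.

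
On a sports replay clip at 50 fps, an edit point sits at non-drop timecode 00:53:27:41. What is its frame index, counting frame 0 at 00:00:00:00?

Total seconds to the label: (0 × 3600 + 53 × 60 + 27) = 3207.
Frame index = 3207 × 50 + 41 = 160391.

frame 160391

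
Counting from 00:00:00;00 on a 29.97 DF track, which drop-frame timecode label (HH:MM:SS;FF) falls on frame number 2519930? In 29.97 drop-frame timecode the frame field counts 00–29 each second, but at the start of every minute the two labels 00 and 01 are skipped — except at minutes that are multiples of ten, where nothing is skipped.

23:21:21;22

Each 10-minute DF block holds 10 × 60 × 30 − 9 × 2 = 17982 frames. 2519930 ÷ 17982 → 140 full blocks, remainder 2450.
Within the partial block the first minute is 1800 frames and each further minute 1798, so 1 further minute boundary passed. Total skipped labels = 18 × 140 + 2 × 1 = 2522.
Non-drop label index = 2519930 + 2522 = 2522452; at 30 labels/s that is 23:21:21:22, i.e. DF 23:21:21;22.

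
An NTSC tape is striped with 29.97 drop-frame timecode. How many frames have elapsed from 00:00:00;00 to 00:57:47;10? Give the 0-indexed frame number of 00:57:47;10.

Complete 10-minute blocks: 5, each 17982 frames → 89910.
Remaining 7 whole minutes in the current block: 1800 + 6 × 1798 = 12588 frames.
Within the current minute: 47 × 30 + 10 − 2 = 1418 (labels ;00/;01 skipped at this minute). Total = 89910 + 12588 + 1418 = 103916.

103916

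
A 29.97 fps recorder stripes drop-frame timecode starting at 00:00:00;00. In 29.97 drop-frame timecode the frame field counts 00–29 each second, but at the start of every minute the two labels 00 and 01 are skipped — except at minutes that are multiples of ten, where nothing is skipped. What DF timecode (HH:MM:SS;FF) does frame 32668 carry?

00:18:10;02

Ten DF minutes hold 17982 frames, so frame 32668 lies in block 1 (frames 17982–35963) with 14686 frames into that block.
The block's first minute is 1800 frames and the rest 1798 each; 14686 frames reaches minute 8, so 1 × 18 + 8 × 2 = 34 labels have been skipped so far.
Adding those back, label number 32668 + 34 = 32702 at 30 labels/s is 1090 s + 2 f = 0 h 18 min 10 s frame 2, i.e. 00:18:10;02.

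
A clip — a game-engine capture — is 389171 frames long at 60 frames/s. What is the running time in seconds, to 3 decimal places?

Running time = 389171 × 1/60 = 389171/60 s ≈ 6486.183 s.

6486.183 seconds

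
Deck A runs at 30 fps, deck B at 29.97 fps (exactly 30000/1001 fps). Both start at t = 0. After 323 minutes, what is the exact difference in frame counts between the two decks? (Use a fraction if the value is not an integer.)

581400/1001 frames

323 min = 19380 s.
A emits 30 × 19380 = 581400 frames; B emits 30000/1001 × 19380 = 581400000/1001.
Difference = 581400/1001 frames (≈ 580.8192); B is behind A.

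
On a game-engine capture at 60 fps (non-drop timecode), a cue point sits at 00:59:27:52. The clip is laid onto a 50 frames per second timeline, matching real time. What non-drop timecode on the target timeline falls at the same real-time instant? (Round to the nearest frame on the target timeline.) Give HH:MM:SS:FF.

Source frame index: (0×3600 + 59×60 + 27) × 60 + 52 = 214072.
Real time: 214072 / (60) = 53518/15 s.
Target frame: (53518/15) × (50) = 535180/3 ≈ 178393.333 → 178393.
At 50 labels/s: frame 178393 → 00:59:27:43.

00:59:27:43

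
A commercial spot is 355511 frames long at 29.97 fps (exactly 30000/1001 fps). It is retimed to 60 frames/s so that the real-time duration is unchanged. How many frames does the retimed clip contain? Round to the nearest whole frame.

711733 frames

Frames at target rate = 355511 × (60) / (30000/1001) = 355866511/500 ≈ 711733.022.
Nearest whole frame: 711733.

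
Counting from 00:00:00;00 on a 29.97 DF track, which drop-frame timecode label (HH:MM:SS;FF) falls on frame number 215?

00:00:07;05

Each 10-minute DF block holds 10 × 60 × 30 − 9 × 2 = 17982 frames. 215 ÷ 17982 → 0 full blocks, remainder 215.
Within the partial block the first minute is 1800 frames and each further minute 1798, so 0 further minute boundaries passed. Total skipped labels = 18 × 0 + 2 × 0 = 0.
Non-drop label index = 215 + 0 = 215; at 30 labels/s that is 00:00:07:05, i.e. DF 00:00:07;05.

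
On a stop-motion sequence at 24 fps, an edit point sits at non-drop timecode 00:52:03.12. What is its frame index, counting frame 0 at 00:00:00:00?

74964

Total seconds to the label: (0 × 3600 + 52 × 60 + 3) = 3123.
Frame index = 3123 × 24 + 12 = 74964.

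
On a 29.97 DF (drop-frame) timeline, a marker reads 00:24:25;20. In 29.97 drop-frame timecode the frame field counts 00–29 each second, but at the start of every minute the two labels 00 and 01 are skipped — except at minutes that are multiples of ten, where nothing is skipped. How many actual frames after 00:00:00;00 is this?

As if non-drop at 30 labels/s: (0 × 3600 + 24 × 60 + 25) × 30 + 20 = 43970.
Minute boundaries passed: 24; those not divisible by 10: 24 − 2 = 22; dropped labels = 2 × 22 = 44.
Actual frame index = 43970 − 44 = 43926.

43926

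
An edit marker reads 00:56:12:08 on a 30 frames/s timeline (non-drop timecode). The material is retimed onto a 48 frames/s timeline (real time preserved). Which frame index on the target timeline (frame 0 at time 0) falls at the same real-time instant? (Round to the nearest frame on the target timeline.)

Source frame index: (0×3600 + 56×60 + 12) × 30 + 8 = 101168.
Real time: 101168 / (30) = 50584/15 s.
Target frame: (50584/15) × (48) = 809344/5 ≈ 161868.800 → 161869.

frame 161869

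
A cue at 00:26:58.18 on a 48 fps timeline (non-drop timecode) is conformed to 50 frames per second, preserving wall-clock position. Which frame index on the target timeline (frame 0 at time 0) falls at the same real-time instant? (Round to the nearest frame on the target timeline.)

frame 80919

Source frame index: (0×3600 + 26×60 + 58) × 48 + 18 = 77682.
Real time: 77682 / (48) = 12947/8 s.
Target frame: (12947/8) × (50) = 323675/4 ≈ 80918.750 → 80919.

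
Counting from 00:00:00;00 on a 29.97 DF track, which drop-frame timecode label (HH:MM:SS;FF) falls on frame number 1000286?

Each 10-minute DF block holds 10 × 60 × 30 − 9 × 2 = 17982 frames. 1000286 ÷ 17982 → 55 full blocks, remainder 11276.
Within the partial block the first minute is 1800 frames and each further minute 1798, so 6 further minute boundaries passed. Total skipped labels = 18 × 55 + 2 × 6 = 1002.
Non-drop label index = 1000286 + 1002 = 1001288; at 30 labels/s that is 09:16:16:08, i.e. DF 09:16:16;08.

09:16:16;08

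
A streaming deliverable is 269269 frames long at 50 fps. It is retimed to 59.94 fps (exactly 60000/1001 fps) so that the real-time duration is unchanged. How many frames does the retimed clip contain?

322800 frames

Target frames = source frames × (target rate / source rate) = 269269 × (60000/1001)/(50) = 269269 × 1200/1001 = 322800.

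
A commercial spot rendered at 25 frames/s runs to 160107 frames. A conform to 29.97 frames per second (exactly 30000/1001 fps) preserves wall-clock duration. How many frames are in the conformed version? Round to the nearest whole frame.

191936 frames

Frames at target rate = 160107 × (30000/1001) / (25) = 192128400/1001 ≈ 191936.464.
Nearest whole frame: 191936.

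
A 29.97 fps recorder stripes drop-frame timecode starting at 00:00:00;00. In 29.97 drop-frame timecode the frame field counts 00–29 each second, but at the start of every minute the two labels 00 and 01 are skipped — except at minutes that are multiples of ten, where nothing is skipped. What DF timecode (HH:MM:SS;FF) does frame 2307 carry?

Ten DF minutes hold 17982 frames, so frame 2307 lies in block 0 (frames 0–17981) with 2307 frames into that block.
The block's first minute is 1800 frames and the rest 1798 each; 2307 frames reaches minute 1, so 0 × 18 + 1 × 2 = 2 labels have been skipped so far.
Adding those back, label number 2307 + 2 = 2309 at 30 labels/s is 76 s + 29 f = 0 h 1 min 16 s frame 29, i.e. 00:01:16;29.

00:01:16;29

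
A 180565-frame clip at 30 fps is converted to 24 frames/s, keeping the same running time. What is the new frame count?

144452 frames

Target frames = source frames × (target rate / source rate) = 180565 × (24)/(30) = 180565 × 4/5 = 144452.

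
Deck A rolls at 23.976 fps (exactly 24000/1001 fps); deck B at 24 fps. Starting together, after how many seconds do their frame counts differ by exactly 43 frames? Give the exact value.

The gap grows by |24 − 24000/1001| = 24/1001 frames per second.
Time for a 43-frame gap: 43 ÷ (24/1001) = 43043/24 s.

43043/24 seconds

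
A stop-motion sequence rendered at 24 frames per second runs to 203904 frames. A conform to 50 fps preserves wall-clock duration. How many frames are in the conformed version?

424800 frames

Target frames = source frames × (target rate / source rate) = 203904 × (50)/(24) = 203904 × 25/12 = 424800.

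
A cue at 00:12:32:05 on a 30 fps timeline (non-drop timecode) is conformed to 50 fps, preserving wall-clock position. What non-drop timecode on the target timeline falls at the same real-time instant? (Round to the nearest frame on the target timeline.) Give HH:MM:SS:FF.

00:12:32:08

Source frame index: (0×3600 + 12×60 + 32) × 30 + 5 = 22565.
Real time: 22565 / (30) = 4513/6 s.
Target frame: (4513/6) × (50) = 112825/3 ≈ 37608.333 → 37608.
At 50 labels/s: frame 37608 → 00:12:32:08.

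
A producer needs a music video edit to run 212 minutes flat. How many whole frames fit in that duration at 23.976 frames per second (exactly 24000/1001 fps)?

304975 frames

212 min = 12720 s.
Frames = 12720 × 24000/1001 = 305280000/1001 ≈ 304975.0250.
Complete frames: 304975.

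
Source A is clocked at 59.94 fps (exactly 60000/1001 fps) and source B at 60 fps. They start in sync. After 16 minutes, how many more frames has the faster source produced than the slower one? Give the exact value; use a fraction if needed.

57600/1001 frames

16 min = 960 s.
A emits 60000/1001 × 960 = 57600000/1001 frames; B emits 60 × 960 = 57600.
Difference = 57600/1001 frames (≈ 57.5425); B is ahead of A.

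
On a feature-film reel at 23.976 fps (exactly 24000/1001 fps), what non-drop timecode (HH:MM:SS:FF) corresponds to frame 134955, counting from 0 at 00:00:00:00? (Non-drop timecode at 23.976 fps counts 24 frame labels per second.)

134955 ÷ 24 = 5623 full seconds, remainder 3 frames.
5623 s = 1 h 33 min 43 s.
Timecode: 01:33:43:03.

01:33:43:03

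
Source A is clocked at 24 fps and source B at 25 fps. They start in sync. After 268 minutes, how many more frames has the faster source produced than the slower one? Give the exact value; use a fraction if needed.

16080 frames

268 min = 16080 s.
A emits 24 × 16080 = 385920 frames; B emits 25 × 16080 = 402000.
Difference = 16080 frames; B is ahead of A.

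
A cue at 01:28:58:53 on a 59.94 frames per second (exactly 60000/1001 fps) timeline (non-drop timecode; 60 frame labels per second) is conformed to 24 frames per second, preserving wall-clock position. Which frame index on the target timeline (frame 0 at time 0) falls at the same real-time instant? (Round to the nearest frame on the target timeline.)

Source frame index: (1×3600 + 28×60 + 58) × 60 + 53 = 320333.
Real time: 320333 / (60000/1001) = 320653333/60000 s.
Target frame: (320653333/60000) × (24) = 320653333/2500 ≈ 128261.333 → 128261.

frame 128261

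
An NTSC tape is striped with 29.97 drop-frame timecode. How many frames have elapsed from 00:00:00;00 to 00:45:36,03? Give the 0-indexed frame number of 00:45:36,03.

82001

As if non-drop at 30 labels/s: (0 × 3600 + 45 × 60 + 36) × 30 + 3 = 82083.
Minute boundaries passed: 45; those not divisible by 10: 45 − 4 = 41; dropped labels = 2 × 41 = 82.
Actual frame index = 82083 − 82 = 82001.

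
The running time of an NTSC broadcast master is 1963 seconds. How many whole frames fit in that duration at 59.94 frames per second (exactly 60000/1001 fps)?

Frames = 1963 × 60000/1001 = 9060000/77 ≈ 117662.3377.
Complete frames: 117662.

117662 frames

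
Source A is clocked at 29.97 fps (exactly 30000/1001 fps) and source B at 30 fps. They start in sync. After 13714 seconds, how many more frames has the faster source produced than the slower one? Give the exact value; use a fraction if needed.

411420/1001 frames

A emits 30000/1001 × 13714 = 411420000/1001 frames; B emits 30 × 13714 = 411420.
Difference = 411420/1001 frames (≈ 411.0090); B is ahead of A.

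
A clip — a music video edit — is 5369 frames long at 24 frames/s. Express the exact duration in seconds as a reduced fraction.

5369/24 seconds

Running time = 5369 ÷ (24) = 5369 × 1/24 = 5369/24 s.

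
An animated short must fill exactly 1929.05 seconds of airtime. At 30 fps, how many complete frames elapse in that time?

57871 frames

Frames = 1929.05 × 30 = 115743/2 ≈ 57871.5000.
Complete frames: 57871.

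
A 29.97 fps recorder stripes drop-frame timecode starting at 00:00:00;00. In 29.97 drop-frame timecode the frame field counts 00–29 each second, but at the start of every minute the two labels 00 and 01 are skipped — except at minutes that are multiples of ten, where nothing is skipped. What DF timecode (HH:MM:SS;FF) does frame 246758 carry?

02:17:13;16

Each 10-minute DF block holds 10 × 60 × 30 − 9 × 2 = 17982 frames. 246758 ÷ 17982 → 13 full blocks, remainder 12992.
Within the partial block the first minute is 1800 frames and each further minute 1798, so 7 further minute boundaries passed. Total skipped labels = 18 × 13 + 2 × 7 = 248.
Non-drop label index = 246758 + 248 = 247006; at 30 labels/s that is 02:17:13:16, i.e. DF 02:17:13;16.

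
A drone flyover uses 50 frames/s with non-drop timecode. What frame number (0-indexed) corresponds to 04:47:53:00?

Total seconds to the label: (4 × 3600 + 47 × 60 + 53) = 17273.
Frame index = 17273 × 50 + 0 = 863650.

863650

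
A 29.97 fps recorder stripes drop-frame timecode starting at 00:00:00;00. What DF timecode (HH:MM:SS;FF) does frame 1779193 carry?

16:29:25;25

Each 10-minute DF block holds 10 × 60 × 30 − 9 × 2 = 17982 frames. 1779193 ÷ 17982 → 98 full blocks, remainder 16957.
Within the partial block the first minute is 1800 frames and each further minute 1798, so 9 further minute boundaries passed. Total skipped labels = 18 × 98 + 2 × 9 = 1782.
Non-drop label index = 1779193 + 1782 = 1780975; at 30 labels/s that is 16:29:25:25, i.e. DF 16:29:25;25.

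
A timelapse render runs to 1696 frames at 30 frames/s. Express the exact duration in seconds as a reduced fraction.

Running time = 1696 ÷ (30) = 1696 × 1/30 = 848/15 s.

848/15 seconds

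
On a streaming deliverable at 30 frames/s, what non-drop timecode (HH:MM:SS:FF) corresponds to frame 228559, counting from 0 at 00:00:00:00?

02:06:58:19

228559 ÷ 30 = 7618 full seconds, remainder 19 frames.
7618 s = 2 h 6 min 58 s.
Timecode: 02:06:58:19.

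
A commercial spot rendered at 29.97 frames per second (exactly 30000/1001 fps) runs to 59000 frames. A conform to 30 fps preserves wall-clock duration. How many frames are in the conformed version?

59059 frames

Target frames = source frames × (target rate / source rate) = 59000 × (30)/(30000/1001) = 59000 × 1001/1000 = 59059.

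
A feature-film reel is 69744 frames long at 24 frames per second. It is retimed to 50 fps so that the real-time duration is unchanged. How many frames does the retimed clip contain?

145300 frames

Target frames = source frames × (target rate / source rate) = 69744 × (50)/(24) = 69744 × 25/12 = 145300.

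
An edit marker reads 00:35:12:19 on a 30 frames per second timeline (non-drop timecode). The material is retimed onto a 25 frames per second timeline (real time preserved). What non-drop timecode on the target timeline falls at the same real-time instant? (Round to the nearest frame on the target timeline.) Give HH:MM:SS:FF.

00:35:12:16

Source frame index: (0×3600 + 35×60 + 12) × 30 + 19 = 63379.
Real time: 63379 / (30) = 63379/30 s.
Target frame: (63379/30) × (25) = 316895/6 ≈ 52815.833 → 52816.
At 25 labels/s: frame 52816 → 00:35:12:16.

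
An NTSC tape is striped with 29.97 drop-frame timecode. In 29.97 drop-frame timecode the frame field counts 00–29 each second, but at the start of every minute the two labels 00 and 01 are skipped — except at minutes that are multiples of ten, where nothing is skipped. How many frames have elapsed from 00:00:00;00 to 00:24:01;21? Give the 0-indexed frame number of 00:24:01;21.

43207

As if non-drop at 30 labels/s: (0 × 3600 + 24 × 60 + 1) × 30 + 21 = 43251.
Minute boundaries passed: 24; those not divisible by 10: 24 − 2 = 22; dropped labels = 2 × 22 = 44.
Actual frame index = 43251 − 44 = 43207.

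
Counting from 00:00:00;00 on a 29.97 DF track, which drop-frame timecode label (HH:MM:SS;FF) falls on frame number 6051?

Each 10-minute DF block holds 10 × 60 × 30 − 9 × 2 = 17982 frames. 6051 ÷ 17982 → 0 full blocks, remainder 6051.
Within the partial block the first minute is 1800 frames and each further minute 1798, so 3 further minute boundaries passed. Total skipped labels = 18 × 0 + 2 × 3 = 6.
Non-drop label index = 6051 + 6 = 6057; at 30 labels/s that is 00:03:21:27, i.e. DF 00:03:21;27.

00:03:21;27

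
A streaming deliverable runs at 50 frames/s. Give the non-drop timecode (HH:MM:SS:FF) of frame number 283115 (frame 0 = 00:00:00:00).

01:34:22:15

283115 ÷ 50 = 5662 full seconds, remainder 15 frames.
5662 s = 1 h 34 min 22 s.
Timecode: 01:34:22:15.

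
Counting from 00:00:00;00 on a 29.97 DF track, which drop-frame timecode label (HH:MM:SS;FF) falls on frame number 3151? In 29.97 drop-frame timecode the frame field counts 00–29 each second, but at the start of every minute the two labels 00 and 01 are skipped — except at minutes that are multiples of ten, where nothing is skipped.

Ten DF minutes hold 17982 frames, so frame 3151 lies in block 0 (frames 0–17981) with 3151 frames into that block.
The block's first minute is 1800 frames and the rest 1798 each; 3151 frames reaches minute 1, so 0 × 18 + 1 × 2 = 2 labels have been skipped so far.
Adding those back, label number 3151 + 2 = 3153 at 30 labels/s is 105 s + 3 f = 0 h 1 min 45 s frame 3, i.e. 00:01:45;03.

00:01:45;03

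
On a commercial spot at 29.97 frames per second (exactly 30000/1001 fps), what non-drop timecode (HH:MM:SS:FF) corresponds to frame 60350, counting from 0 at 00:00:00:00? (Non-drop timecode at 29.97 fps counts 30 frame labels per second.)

00:33:31:20

60350 ÷ 30 = 2011 full seconds, remainder 20 frames.
2011 s = 0 h 33 min 31 s.
Timecode: 00:33:31:20.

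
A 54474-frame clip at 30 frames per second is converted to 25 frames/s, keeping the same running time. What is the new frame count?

45395 frames

Target frames = source frames × (target rate / source rate) = 54474 × (25)/(30) = 54474 × 5/6 = 45395.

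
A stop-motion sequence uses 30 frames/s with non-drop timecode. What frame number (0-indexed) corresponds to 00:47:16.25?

frame 85105

Total seconds to the label: (0 × 3600 + 47 × 60 + 16) = 2836.
Frame index = 2836 × 30 + 25 = 85105.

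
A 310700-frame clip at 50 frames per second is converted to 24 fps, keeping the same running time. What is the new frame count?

Target frames = source frames × (target rate / source rate) = 310700 × (24)/(50) = 310700 × 12/25 = 149136.

149136 frames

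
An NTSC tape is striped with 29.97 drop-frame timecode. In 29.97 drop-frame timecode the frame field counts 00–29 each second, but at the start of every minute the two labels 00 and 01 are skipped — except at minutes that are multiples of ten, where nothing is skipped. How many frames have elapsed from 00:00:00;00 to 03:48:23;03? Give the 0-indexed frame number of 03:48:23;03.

410681

Complete 10-minute blocks: 22, each 17982 frames → 395604.
Remaining 8 whole minutes in the current block: 1800 + 7 × 1798 = 14386 frames.
Within the current minute: 23 × 30 + 3 − 2 = 691 (labels ;00/;01 skipped at this minute). Total = 395604 + 14386 + 691 = 410681.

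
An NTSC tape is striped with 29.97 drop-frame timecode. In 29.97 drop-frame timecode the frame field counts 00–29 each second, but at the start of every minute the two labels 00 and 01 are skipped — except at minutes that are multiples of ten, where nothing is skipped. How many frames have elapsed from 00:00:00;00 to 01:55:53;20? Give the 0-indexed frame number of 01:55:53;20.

Complete 10-minute blocks: 11, each 17982 frames → 197802.
Remaining 5 whole minutes in the current block: 1800 + 4 × 1798 = 8992 frames.
Within the current minute: 53 × 30 + 20 − 2 = 1608 (labels ;00/;01 skipped at this minute). Total = 197802 + 8992 + 1608 = 208402.

208402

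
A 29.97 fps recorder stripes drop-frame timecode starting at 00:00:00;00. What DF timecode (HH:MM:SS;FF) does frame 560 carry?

00:00:18;20

Ten DF minutes hold 17982 frames, so frame 560 lies in block 0 (frames 0–17981) with 560 frames into that block.
The block's first minute is 1800 frames and the rest 1798 each; 560 frames reaches minute 0, so 0 × 18 + 0 × 2 = 0 labels have been skipped so far.
Adding those back, label number 560 + 0 = 560 at 30 labels/s is 18 s + 20 f = 0 h 0 min 18 s frame 20, i.e. 00:00:18;20.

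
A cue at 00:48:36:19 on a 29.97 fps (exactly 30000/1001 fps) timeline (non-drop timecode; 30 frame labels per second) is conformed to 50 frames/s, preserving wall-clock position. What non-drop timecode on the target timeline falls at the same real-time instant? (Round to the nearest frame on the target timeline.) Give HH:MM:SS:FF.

Source frame index: (0×3600 + 48×60 + 36) × 30 + 19 = 87499.
Real time: 87499 / (30000/1001) = 87586499/30000 s.
Target frame: (87586499/30000) × (50) = 87586499/600 ≈ 145977.498 → 145977.
At 50 labels/s: frame 145977 → 00:48:39:27.

00:48:39:27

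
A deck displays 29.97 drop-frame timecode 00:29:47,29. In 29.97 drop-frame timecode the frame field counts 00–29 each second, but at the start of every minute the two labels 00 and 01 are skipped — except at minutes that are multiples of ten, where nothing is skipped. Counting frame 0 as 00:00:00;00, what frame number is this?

Complete 10-minute blocks: 2, each 17982 frames → 35964.
Remaining 9 whole minutes in the current block: 1800 + 8 × 1798 = 16184 frames.
Within the current minute: 47 × 30 + 29 − 2 = 1437 (labels ;00/;01 skipped at this minute). Total = 35964 + 16184 + 1437 = 53585.

53585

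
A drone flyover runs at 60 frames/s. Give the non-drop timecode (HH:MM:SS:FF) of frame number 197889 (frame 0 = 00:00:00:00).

197889 ÷ 60 = 3298 full seconds, remainder 9 frames.
3298 s = 0 h 54 min 58 s.
Timecode: 00:54:58:09.

00:54:58:09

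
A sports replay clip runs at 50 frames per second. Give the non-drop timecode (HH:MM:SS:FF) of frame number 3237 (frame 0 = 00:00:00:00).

00:01:04:37

3237 ÷ 50 = 64 full seconds, remainder 37 frames.
64 s = 0 h 1 min 4 s.
Timecode: 00:01:04:37.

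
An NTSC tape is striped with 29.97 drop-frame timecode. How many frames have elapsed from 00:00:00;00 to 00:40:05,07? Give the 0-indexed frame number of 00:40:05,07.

Complete 10-minute blocks: 4, each 17982 frames → 71928.
Remaining 0 whole minutes in the current block: 0 frames.
Within the current minute: 5 × 30 + 7 = 157. Total = 71928 + 0 + 157 = 72085.

72085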